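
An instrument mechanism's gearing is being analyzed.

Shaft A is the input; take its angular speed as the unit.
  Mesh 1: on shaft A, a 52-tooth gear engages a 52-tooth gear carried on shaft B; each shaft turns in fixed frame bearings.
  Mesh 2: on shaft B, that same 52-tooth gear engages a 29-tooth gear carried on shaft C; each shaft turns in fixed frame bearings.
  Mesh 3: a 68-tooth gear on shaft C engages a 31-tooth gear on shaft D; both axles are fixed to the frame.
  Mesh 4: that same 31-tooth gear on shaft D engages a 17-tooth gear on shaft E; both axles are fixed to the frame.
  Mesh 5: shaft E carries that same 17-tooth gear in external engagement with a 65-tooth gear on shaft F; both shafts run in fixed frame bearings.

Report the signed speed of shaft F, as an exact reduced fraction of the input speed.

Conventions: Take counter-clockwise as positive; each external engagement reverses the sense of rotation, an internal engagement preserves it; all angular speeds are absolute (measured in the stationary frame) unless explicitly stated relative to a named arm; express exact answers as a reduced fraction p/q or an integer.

5-mesh fixed-axis compound train (all bearings frame-fixed)
mesh 1 [52T→52T]: |ω|/ω_in = 1×52/52 = 1, sense flips to −
mesh 2 [52T→29T]: |ω|/ω_in = 1×52/29 = 52/29, sense flips to +
mesh 3 [68T→31T]: |ω|/ω_in = (52/29)×68/31 = 3536/899, sense flips to −
mesh 4 [31T→17T]: |ω|/ω_in = (3536/899)×31/17 = 208/29, sense flips to +
mesh 5 [17T→65T]: |ω|/ω_in = (208/29)×17/65 = 272/145, sense flips to −
signed output speed (× input speed) = -272/145

-272/145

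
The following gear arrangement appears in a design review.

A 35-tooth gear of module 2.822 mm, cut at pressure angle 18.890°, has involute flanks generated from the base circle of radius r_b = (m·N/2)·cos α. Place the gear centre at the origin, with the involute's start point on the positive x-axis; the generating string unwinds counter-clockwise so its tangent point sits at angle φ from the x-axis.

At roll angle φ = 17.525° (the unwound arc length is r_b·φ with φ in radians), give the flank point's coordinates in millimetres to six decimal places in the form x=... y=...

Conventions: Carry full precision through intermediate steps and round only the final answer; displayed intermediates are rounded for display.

recognized (one wheel, involute flank): single-mesh tooth geometry, m = 2.822, N = 35
pitch radius r_p = m·N/2 = 2.822·35/2 = 49.385000
base radius r_b = r_p·cos α = 49.385000·cos 18.890° = 46.725217
roll angle φ = 17.525° = 0.30586895 rad
x = r_b·(cos φ + φ·sin φ) = 48.860068
y = r_b·(sin φ − φ·cos φ) = 0.441538

x=48.860068 y=0.441538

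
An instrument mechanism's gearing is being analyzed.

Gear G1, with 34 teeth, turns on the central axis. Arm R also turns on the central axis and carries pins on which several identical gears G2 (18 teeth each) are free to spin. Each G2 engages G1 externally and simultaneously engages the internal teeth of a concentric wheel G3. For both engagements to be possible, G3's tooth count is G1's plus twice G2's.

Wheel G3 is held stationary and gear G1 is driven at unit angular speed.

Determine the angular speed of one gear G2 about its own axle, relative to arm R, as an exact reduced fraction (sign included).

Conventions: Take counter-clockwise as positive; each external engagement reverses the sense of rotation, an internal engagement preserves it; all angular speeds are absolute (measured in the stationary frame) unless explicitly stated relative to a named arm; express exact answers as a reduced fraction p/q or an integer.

-595/468

topology: planetary set — G1 34T / G2 18T / G3 70T, arm = carrier (Willis)
ring teeth: 34 + 2·18 = 70
34(ω_sun−ω_arm) = −70(ω_ring−ω_arm),  ω_ring = 0, ω_sun = 1
34(1−ω_arm) = −70(0−ω_arm)  ⇒  104·ω_arm = 34  ⇒  ω_arm = 17/52
sun–planet mesh: 34·(1−17/52) = −18·(ω_p−ω_arm)  ⇒  ω_p−ω_arm = -595/468
exact speed ratio = -595/468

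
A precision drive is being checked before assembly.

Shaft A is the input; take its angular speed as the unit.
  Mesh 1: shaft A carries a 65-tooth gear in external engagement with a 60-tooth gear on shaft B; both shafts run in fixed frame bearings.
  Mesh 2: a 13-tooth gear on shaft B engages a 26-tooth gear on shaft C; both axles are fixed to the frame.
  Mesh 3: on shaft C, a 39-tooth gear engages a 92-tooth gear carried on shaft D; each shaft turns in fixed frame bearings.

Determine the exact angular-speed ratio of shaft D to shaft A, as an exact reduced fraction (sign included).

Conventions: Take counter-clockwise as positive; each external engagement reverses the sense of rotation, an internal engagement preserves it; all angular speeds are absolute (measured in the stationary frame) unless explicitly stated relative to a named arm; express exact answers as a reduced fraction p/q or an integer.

class = fixed-axis compound train [3 meshes; 3 ratios multiply, 3 sense flips]
mesh 1 [65T→60T]: running ratio 13/12, sense −
mesh 2 [13T→26T]: running ratio 13/24, sense +
mesh 3 [39T→92T]: running ratio 169/736, sense −
ω_out/ω_in = -169/736

-169/736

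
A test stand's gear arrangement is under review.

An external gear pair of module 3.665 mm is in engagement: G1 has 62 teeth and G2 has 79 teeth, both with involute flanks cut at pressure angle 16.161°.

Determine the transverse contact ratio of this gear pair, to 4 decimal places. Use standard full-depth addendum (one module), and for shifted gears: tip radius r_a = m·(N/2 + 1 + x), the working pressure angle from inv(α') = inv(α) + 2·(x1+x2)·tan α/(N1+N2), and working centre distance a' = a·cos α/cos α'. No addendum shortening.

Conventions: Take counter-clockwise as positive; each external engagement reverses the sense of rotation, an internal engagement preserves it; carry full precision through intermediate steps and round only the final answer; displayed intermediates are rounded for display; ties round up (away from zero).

2.0793

recognized (one external pair, fixed centres): single-mesh tooth geometry, m = 3.665, N1 = 62, N2 = 79
base radii: r_b1 = 109.125318, r_b2 = 139.046776
tip radii: r_a1 = 117.280000, r_a2 = 148.432500
no profile shift: α' = α, a' = a
action lengths: √(r_a1²−r_b1²) = 42.968168, √(r_a2²−r_b2²) = 51.944212
base pitch p_b = π·m·cos α = 11.058945
CR = (42.968168 + 51.944212 − 258.382500·sin 16.16100°)/11.058945 = 2.079300
contact ratio ≈ 2.0793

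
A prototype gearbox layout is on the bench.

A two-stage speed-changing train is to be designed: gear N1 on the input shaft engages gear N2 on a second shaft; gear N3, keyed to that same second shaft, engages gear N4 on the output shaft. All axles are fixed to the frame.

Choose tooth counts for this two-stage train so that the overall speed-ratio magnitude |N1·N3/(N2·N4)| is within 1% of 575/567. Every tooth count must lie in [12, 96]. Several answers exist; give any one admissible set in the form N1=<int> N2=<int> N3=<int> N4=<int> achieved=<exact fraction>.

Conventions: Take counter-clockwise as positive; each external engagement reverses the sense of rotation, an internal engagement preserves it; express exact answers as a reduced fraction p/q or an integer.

class = fixed-axis compound train [2-stage, 575/567 wanted]
target = 575/567 in lowest terms: an exact hit needs N1·N3 = k·575 and N2·N4 = k·567 for one integer k, every count in [12, 96]; additionally prefer no 1:1 stage (N1 ≠ N2, N3 ≠ N4)
k = 1: N1·N3 = 575 = 23·25, N2·N4 = 567 = 21·27
achieved = 23·25/(21·27) = 575/567; |achieved − target| = 0 ≤ 23/2268 ✓

N1=23 N2=21 N3=25 N4=27 achieved=575/567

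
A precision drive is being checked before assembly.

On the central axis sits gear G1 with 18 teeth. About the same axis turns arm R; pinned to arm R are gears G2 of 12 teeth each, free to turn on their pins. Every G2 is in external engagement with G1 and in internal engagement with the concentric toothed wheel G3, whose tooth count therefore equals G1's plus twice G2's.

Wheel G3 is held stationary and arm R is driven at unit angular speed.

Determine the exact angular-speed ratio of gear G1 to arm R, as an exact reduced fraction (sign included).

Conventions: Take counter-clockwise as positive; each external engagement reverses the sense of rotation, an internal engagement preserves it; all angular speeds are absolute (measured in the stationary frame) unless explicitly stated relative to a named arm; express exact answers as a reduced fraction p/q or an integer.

10/3

recognized (axles ride arm R): planetary set, 18/12/42 teeth
ring teeth: 18 + 2·12 = 42
18(ω_sun−ω_arm) = −42(ω_ring−ω_arm),  ω_ring = 0, ω_arm = 1
ω_sun = 1 − (42/18)(0−1) = 10/3
ω_out/ω_in = 10/3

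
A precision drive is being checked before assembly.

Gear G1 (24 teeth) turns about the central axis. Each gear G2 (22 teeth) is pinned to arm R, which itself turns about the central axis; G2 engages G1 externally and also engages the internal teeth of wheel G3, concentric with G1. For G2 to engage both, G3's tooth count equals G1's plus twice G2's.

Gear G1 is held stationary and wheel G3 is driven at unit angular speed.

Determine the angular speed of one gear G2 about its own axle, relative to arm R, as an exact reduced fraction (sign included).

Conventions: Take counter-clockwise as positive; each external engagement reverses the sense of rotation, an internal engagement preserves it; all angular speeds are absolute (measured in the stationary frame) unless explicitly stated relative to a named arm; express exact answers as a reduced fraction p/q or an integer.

recognized (axles ride arm R): planetary set, 24/22/68 teeth
ring teeth: 24 + 2·22 = 68
24(ω_sun−ω_arm) = −68(ω_ring−ω_arm),  ω_sun = 0, ω_ring = 1
24(0−ω_arm) = −68(1−ω_arm)  ⇒  92·ω_arm = 68  ⇒  ω_arm = 17/23
sun–planet mesh: 24·(0−17/23) = −22·(ω_p−ω_arm)  ⇒  ω_p−ω_arm = 204/253
exact speed ratio = 204/253

204/253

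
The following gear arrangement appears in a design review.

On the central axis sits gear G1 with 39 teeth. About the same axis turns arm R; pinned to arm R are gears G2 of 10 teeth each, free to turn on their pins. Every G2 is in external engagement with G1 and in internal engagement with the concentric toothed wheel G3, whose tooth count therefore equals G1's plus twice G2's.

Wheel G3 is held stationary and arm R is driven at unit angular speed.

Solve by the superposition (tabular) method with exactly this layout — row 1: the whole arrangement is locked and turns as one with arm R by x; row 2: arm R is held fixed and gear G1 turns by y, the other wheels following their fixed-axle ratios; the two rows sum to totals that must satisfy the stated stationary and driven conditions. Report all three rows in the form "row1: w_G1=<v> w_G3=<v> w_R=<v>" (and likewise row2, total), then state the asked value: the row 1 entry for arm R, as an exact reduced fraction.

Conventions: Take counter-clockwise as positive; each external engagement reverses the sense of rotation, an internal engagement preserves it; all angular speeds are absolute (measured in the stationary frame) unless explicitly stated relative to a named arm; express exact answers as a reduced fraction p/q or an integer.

row1: w_G1=1 w_G3=1 w_R=1
row2: w_G1=59/39 w_G3=-1 w_R=0
total: w_G1=98/39 w_G3=0 w_R=1
asked value: 1

class = planetary set [G3 = 39+2·10 = 59; Willis about the carrier]
row 1 — lock + rotate with arm: ω_sun = ω_ring = ω_arm = x
superposition row 2 [arm held]: sun y, ring −(39/59)·y, arm 0
boundary: total ω_ring = x − (39/59)·y = 0 and total ω_arm = x = 1  ⇒  y = 59/39, x = 1
row 2 ring = −(39/59)·59/39 = -1
totals (row 1 + row 2): sun 1 + 59/39 = 98/39, ring 1 + (-1) = 0, arm 1 + 0 = 1
asked cell (row1, arm) = 1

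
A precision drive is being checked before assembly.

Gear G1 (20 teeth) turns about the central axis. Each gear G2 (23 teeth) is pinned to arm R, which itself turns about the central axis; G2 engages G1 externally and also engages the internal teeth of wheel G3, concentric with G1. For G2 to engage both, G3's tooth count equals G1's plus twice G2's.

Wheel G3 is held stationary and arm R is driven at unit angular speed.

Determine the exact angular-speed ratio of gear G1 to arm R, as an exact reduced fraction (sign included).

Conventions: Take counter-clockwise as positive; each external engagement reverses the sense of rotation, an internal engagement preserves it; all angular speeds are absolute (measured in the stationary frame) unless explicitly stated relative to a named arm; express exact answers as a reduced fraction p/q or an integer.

43/10

recognized (axles ride arm R): planetary set, 20/23/66 teeth
ring teeth: 20 + 2·23 = 66
20(ω_sun−ω_arm) = −66(ω_ring−ω_arm),  ω_ring = 0, ω_arm = 1
ω_sun = 1 − (66/20)(0−1) = 43/10
ω_out/ω_in = 43/10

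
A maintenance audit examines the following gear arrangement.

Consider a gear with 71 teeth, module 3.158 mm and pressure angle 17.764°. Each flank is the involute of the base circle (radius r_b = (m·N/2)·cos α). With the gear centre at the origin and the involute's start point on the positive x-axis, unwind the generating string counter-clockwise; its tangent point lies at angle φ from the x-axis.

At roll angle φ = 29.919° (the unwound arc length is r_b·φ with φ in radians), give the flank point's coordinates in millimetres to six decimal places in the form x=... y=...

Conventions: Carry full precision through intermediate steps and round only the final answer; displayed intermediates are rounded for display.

recognized (one wheel, involute flank): single-mesh tooth geometry, m = 3.158, N = 71
pitch radius r_p = m·N/2 = 3.158·71/2 = 112.109000
base radius r_b = r_p·cos α = 112.109000·cos 17.764° = 106.763786
roll angle φ = 29.919° = 0.52218506 rad
x = r_b·(cos φ + φ·sin φ) = 120.342469
y = r_b·(sin φ − φ·cos φ) = 4.930459

x=120.342469 y=4.930459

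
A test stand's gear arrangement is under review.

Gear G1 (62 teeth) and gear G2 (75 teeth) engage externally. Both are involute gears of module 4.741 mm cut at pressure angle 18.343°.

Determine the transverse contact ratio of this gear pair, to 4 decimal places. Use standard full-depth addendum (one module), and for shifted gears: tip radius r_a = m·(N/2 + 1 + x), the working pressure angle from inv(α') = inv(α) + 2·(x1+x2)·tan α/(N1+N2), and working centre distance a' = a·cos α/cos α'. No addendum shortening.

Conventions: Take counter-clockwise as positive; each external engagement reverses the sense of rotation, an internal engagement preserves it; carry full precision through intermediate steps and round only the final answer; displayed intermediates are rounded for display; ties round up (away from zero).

1.9087

single-mesh involute tooth geometry (62T engaging 75T at module 4.741)
base radii: r_b1 = 139.503339, r_b2 = 168.754039
tip radii: r_a1 = 151.712000, r_a2 = 182.528500
no profile shift: α' = α, a' = a
action lengths: √(r_a1²−r_b1²) = 59.626750, √(r_a2²−r_b2²) = 69.560963
base pitch p_b = π·m·cos α = 14.137505
CR = (59.626750 + 69.560963 − 324.758500·sin 18.34300°)/14.137505 = 1.908726
contact ratio ≈ 1.9087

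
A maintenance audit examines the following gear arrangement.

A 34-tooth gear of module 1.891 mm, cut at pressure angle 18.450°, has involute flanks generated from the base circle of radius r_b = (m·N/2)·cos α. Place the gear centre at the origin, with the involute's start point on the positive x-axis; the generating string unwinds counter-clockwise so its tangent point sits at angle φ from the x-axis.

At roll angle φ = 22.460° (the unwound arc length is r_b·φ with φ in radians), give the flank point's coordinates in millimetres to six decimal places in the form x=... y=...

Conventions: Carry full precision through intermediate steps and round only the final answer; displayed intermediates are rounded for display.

class = single-mesh tooth geometry [base-circle involute, m = 1.891, 34T]
pitch radius r_p = m·N/2 = 1.891·34/2 = 32.147000
base radius r_b = r_p·cos α = 32.147000·cos 18.450° = 30.494650
roll angle φ = 22.460° = 0.39200095 rad
x = r_b·(cos φ + φ·sin φ) = 32.748384
y = r_b·(sin φ − φ·cos φ) = 0.602942

x=32.748384 y=0.602942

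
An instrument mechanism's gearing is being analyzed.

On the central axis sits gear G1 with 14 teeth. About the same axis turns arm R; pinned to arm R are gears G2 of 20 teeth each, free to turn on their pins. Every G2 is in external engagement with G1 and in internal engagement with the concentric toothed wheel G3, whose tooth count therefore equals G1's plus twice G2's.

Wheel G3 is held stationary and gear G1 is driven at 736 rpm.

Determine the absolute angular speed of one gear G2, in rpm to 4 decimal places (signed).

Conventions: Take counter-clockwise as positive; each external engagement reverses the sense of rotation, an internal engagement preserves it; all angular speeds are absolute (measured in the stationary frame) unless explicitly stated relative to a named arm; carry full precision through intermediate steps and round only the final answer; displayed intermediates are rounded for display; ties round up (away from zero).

-257.6000 rpm

planetary set (14T centre, 20T on arm, 54T internal) — Willis relation
normalise by the input: solve with ω_sun = 1, then scale by 736 rpm
ring teeth: 14 + 2·20 = 54
14(ω_sun−ω_arm) = −54(ω_ring−ω_arm),  ω_ring = 0, ω_sun = 1
14(1−ω_arm) = −54(0−ω_arm)  ⇒  68·ω_arm = 14  ⇒  ω_arm = 7/34
sun–planet mesh: 14·(1−7/34) = −20·(ω_p−ω_arm)  ⇒  ω_p−ω_arm = -189/340
ω_p = 7/34 − 189/340 = -7/20
scale: ω_p = -7/20 × 736 rpm = -257.6000 rpm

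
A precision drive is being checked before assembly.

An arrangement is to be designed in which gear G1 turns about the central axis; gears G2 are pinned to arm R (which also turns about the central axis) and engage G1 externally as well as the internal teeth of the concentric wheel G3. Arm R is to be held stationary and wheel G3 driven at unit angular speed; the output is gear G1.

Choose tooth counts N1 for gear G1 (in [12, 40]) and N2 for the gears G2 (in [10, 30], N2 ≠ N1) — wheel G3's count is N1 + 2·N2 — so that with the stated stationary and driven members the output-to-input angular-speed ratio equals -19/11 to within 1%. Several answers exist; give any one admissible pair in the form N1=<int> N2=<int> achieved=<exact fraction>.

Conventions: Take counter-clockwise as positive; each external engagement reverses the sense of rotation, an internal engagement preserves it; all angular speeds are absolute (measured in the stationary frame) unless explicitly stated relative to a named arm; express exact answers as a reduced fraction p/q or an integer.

N1=33 N2=12 achieved=-19/11

topology: planetary set — design target -19/11, arm = carrier (Willis)
Willis with ω_arm = 0: ω_sun/ω_ring = −N3/N1; set equal to -19/11  ⇒  N3/N1 = −(-19/11) = 19/11
N3 = N1 + 2·N2  ⇒  N2/N1 = (N3/N1 − 1)/2 = (19/11 − 1)/2 = 4/11
smallest multiple with N1 ≥ 12 and N2 ≥ 10: k = 3  ⇒  N1 = 3·11 = 33, N2 = 3·4 = 12 (N1 ≤ 40, N2 ≤ 30, N2 ≠ N1 ✓), N3 = 33 + 2·12 = 57
check: −N3/N1 with N1 = 33, N3 = 57 gives -19/11; |achieved − target| = 0 ≤ 19/1100 ✓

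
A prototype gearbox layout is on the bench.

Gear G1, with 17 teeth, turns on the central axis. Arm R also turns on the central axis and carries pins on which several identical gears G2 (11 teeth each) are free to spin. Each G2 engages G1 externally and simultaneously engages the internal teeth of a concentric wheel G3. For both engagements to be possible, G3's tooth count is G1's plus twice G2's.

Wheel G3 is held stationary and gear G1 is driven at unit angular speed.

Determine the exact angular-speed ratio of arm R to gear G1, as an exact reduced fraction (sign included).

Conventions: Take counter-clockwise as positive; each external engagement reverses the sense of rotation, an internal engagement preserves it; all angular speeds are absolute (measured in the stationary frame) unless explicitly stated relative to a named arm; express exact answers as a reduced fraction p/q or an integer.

recognized (axles ride arm R): planetary set, 17/11/39 teeth
ring teeth: 17 + 2·11 = 39
17(ω_sun−ω_arm) = −39(ω_ring−ω_arm),  ω_ring = 0, ω_sun = 1
17(1−ω_arm) = −39(0−ω_arm)  ⇒  56·ω_arm = 17  ⇒  ω_arm = 17/56
ω_out/ω_in = 17/56

17/56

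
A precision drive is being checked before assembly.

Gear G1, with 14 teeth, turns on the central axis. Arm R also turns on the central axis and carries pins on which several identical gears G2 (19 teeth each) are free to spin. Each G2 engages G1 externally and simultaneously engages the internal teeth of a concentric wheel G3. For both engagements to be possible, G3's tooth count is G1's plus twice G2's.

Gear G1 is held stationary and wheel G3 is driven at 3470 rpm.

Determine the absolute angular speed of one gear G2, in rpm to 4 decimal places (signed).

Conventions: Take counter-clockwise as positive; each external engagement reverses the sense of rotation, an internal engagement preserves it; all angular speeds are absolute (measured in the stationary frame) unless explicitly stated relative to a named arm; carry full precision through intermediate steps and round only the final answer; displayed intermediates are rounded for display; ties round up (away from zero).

+4748.4211 rpm

class = planetary set [G3 = 14+2·19 = 52; Willis about the carrier]
normalise by the input: solve with ω_ring = 1, then scale by 3470 rpm
ring teeth: 14 + 2·19 = 52
14(ω_sun−ω_arm) = −52(ω_ring−ω_arm),  ω_sun = 0, ω_ring = 1
14(0−ω_arm) = −52(1−ω_arm)  ⇒  66·ω_arm = 52  ⇒  ω_arm = 26/33
sun–planet mesh: 14·(0−26/33) = −19·(ω_p−ω_arm)  ⇒  ω_p−ω_arm = 364/627
ω_p = 26/33 + 364/627 = 26/19
scale: ω_p = 26/19 × 3470 rpm = +4748.4211 rpm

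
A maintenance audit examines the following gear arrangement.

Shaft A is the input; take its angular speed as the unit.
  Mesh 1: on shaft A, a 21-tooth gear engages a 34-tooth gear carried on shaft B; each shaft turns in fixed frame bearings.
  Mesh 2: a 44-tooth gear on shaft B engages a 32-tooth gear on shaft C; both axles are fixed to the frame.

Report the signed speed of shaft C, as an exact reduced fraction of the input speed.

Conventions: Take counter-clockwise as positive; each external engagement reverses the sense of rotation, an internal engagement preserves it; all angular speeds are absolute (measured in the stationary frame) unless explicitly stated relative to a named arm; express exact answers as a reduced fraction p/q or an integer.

231/272

2-mesh fixed-axis compound train (all bearings frame-fixed)
mesh 1 [21T→34T]: |ω|/ω_in = 1×21/34 = 21/34, sense flips to −
mesh 2 [44T→32T]: |ω|/ω_in = (21/34)×44/32 = 231/272, sense flips to +
signed output speed (× input speed) = 231/272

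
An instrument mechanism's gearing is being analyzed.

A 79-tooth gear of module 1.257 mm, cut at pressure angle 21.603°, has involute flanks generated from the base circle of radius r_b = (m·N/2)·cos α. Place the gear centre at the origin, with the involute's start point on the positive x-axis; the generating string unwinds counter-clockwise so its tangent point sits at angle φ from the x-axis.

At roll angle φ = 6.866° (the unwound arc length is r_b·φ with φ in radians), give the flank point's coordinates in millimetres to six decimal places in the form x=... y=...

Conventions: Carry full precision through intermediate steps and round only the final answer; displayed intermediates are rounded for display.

single-mesh involute tooth geometry (79T wheel at module 1.257)
pitch radius r_p = m·N/2 = 1.257·79/2 = 49.651500
base radius r_b = r_p·cos α = 49.651500·cos 21.603° = 46.163840
roll angle φ = 6.866° = 0.11983431 rad
x = r_b·(cos φ + φ·sin φ) = 46.494113
y = r_b·(sin φ − φ·cos φ) = 0.026442

x=46.494113 y=0.026442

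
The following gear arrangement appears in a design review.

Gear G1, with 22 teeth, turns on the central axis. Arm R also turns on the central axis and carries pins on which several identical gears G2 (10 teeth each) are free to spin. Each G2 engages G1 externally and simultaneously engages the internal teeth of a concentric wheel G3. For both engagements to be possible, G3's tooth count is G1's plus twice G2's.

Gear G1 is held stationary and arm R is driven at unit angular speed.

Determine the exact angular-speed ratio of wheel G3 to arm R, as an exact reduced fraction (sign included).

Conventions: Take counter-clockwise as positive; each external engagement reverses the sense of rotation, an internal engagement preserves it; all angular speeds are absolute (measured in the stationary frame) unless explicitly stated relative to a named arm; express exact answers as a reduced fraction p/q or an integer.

recognized (axles ride arm R): planetary set, 22/10/42 teeth
ring teeth: 22 + 2·10 = 42
22(ω_sun−ω_arm) = −42(ω_ring−ω_arm),  ω_sun = 0, ω_arm = 1
ω_ring = 1 − (22/42)(0−1) = 32/21
ω_out/ω_in = 32/21

32/21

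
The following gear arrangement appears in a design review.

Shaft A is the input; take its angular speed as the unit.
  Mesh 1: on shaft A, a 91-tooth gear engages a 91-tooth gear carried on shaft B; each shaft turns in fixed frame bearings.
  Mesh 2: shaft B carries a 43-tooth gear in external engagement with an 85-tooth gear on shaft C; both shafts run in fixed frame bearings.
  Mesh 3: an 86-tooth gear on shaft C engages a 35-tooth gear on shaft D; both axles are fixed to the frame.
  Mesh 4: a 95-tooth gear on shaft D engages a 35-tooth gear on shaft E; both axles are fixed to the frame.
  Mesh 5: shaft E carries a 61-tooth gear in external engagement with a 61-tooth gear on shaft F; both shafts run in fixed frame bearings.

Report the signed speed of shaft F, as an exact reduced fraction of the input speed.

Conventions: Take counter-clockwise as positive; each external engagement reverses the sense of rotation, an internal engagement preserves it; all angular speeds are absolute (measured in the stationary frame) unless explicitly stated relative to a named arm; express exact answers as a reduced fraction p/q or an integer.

5-mesh fixed-axis compound train (all bearings frame-fixed)
mesh 1 [91T→91T]: |ω|/ω_in = 1×91/91 = 1, sense flips to −
mesh 2 [43T→85T]: |ω|/ω_in = 1×43/85 = 43/85, sense flips to +
mesh 3 [86T→35T]: |ω|/ω_in = (43/85)×86/35 = 3698/2975, sense flips to −
mesh 4 [95T→35T]: |ω|/ω_in = (3698/2975)×95/35 = 70262/20825, sense flips to +
mesh 5 [61T→61T]: |ω|/ω_in = (70262/20825)×61/61 = 70262/20825, sense flips to −
signed output speed (× input speed) = -70262/20825

-70262/20825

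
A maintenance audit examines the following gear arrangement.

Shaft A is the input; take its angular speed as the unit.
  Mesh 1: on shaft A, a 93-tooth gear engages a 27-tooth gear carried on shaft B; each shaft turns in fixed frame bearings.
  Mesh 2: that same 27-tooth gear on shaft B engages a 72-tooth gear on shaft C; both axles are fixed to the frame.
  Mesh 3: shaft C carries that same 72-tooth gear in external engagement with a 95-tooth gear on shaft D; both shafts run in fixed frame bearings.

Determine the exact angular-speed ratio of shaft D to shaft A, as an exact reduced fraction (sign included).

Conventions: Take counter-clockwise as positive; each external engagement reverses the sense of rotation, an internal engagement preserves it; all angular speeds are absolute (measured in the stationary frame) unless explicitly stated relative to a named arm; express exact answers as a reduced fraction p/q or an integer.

-93/95

class = fixed-axis compound train [3 meshes; 3 ratios multiply, 3 sense flips]
mesh 1 [93T→27T]: running ratio 31/9, sense −
mesh 2 [27T→72T]: running ratio 31/24, sense +
mesh 3 [72T→95T]: running ratio 93/95, sense −
ω_out/ω_in = -93/95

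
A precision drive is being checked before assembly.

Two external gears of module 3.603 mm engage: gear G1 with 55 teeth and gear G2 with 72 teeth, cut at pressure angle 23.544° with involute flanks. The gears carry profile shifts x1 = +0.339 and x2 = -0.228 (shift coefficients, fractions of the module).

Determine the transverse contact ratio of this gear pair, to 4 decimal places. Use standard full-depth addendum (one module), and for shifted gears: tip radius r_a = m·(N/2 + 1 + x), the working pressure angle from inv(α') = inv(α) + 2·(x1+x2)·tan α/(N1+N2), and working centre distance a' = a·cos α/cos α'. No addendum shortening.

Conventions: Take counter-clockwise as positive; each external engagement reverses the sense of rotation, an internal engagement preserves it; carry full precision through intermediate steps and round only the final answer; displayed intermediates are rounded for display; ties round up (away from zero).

class = single-mesh tooth geometry [involute pair 55T × 72T, m = 3.603]
base radii: r_b1 = 90.834237, r_b2 = 118.910274
tip radii: r_a1 = 103.906917, r_a2 = 132.489516
inv(α') = inv(23.544°) + 2·(+0.339-0.228)·tan α/(55+72) = 0.02556716  ⇒  α' = 23.77138°
a' = a·cos α / cos α' = 228.7905·cos 23.544°/cos 23.77138° = 229.188617
action lengths: √(r_a1²−r_b1²) = 50.455810, √(r_a2²−r_b2²) = 58.427892
base pitch p_b = π·m·cos α = 10.376879
CR = (50.455810 + 58.427892 − 229.188617·sin 23.77138°)/10.376879 = 1.590118
contact ratio ≈ 1.5901

1.5901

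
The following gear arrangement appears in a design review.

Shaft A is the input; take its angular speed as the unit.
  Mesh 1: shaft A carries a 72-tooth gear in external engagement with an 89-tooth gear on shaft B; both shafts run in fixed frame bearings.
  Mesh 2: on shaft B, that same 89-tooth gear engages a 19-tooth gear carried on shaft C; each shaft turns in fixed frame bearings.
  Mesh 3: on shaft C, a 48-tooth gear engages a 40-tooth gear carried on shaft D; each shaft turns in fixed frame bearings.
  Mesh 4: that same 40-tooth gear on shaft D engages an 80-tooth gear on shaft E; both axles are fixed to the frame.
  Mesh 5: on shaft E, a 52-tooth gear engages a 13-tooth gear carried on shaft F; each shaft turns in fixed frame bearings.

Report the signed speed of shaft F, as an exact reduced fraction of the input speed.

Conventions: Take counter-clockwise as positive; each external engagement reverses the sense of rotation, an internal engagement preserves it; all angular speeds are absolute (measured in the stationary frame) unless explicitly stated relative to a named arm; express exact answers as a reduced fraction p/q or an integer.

5-mesh fixed-axis compound train (all bearings frame-fixed)
mesh 1 [72T→89T]: |ω|/ω_in = 1×72/89 = 72/89, sense flips to −
mesh 2 [89T→19T]: |ω|/ω_in = (72/89)×89/19 = 72/19, sense flips to +
mesh 3 [48T→40T]: |ω|/ω_in = (72/19)×48/40 = 432/95, sense flips to −
mesh 4 [40T→80T]: |ω|/ω_in = (432/95)×40/80 = 216/95, sense flips to +
mesh 5 [52T→13T]: |ω|/ω_in = (216/95)×52/13 = 864/95, sense flips to −
signed output speed (× input speed) = -864/95

-864/95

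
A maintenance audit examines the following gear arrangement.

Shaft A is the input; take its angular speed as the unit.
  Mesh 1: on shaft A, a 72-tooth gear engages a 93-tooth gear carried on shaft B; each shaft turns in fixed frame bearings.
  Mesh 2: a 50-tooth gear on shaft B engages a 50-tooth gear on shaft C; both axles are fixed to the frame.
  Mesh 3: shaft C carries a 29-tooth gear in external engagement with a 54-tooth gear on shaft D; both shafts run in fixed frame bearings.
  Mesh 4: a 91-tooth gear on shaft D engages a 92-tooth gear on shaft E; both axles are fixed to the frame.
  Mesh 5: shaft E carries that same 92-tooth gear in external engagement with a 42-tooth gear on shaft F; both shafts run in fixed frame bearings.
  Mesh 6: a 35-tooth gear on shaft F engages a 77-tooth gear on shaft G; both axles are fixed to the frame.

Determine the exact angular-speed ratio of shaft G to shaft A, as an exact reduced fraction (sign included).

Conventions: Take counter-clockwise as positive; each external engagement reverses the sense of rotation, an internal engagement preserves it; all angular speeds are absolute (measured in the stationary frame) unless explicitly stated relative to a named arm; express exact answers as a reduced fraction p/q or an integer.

3770/9207

class = fixed-axis compound train [6 meshes; 6 ratios multiply, 6 sense flips]
mesh 1 [72T→93T]: running ratio 24/31, sense −
mesh 2 [50T→50T]: running ratio 24/31, sense +
mesh 3 [29T→54T]: running ratio 116/279, sense −
mesh 4 [91T→92T]: running ratio 2639/6417, sense +
mesh 5 [92T→42T]: running ratio 754/837, sense −
mesh 6 [35T→77T]: running ratio 3770/9207, sense +
ω_out/ω_in = 3770/9207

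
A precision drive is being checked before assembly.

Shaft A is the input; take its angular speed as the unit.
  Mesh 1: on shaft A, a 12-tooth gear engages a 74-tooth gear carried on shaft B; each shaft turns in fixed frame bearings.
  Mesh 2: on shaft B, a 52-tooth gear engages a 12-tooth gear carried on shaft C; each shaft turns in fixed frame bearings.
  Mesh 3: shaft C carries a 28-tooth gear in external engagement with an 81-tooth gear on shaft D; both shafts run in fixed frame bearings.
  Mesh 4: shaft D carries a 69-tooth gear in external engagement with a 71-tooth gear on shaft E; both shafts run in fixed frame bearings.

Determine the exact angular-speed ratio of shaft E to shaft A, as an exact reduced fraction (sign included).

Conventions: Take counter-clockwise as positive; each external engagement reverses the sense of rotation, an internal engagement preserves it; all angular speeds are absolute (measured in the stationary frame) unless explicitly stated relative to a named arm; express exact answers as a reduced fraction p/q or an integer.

16744/70929

class = fixed-axis compound train [4 meshes; 4 ratios multiply, 4 sense flips]
mesh 1 [12T→74T]: running ratio 6/37, sense −
mesh 2 [52T→12T]: running ratio 26/37, sense +
mesh 3 [28T→81T]: running ratio 728/2997, sense −
mesh 4 [69T→71T]: running ratio 16744/70929, sense +
ω_out/ω_in = 16744/70929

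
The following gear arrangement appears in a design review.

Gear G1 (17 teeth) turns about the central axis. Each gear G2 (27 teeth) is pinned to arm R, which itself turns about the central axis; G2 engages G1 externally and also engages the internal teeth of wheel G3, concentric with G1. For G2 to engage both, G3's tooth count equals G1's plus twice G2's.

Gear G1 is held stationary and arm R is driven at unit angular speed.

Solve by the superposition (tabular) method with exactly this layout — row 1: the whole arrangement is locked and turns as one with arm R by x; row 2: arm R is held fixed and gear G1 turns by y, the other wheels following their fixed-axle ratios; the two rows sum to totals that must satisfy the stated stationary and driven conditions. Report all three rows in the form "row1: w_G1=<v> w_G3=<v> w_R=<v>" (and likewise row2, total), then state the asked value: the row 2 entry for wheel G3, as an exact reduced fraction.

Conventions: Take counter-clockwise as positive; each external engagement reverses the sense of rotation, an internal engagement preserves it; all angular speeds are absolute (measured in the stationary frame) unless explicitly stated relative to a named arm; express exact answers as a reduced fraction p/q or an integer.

row1: w_G1=1 w_G3=1 w_R=1
row2: w_G1=-1 w_G3=17/71 w_R=0
total: w_G1=0 w_G3=88/71 w_R=1
asked value: 17/71

planetary set (17T centre, 27T on arm, 71T internal) — Willis relation
row 1: whole set turns with the arm by x
row 2 — arm fixed, fixed-axis ratios: sun y, ring −(17/71)·y, arm 0
boundary: total ω_sun = x + y = 0 and total ω_arm = x = 1  ⇒  y = -1, x = 1
row 2 ring = −(17/71)·(-1) = 17/71
totals (row 1 + row 2): sun 1 + (-1) = 0, ring 1 + 17/71 = 88/71, arm 1 + 0 = 1
asked cell (row2, ring) = 17/71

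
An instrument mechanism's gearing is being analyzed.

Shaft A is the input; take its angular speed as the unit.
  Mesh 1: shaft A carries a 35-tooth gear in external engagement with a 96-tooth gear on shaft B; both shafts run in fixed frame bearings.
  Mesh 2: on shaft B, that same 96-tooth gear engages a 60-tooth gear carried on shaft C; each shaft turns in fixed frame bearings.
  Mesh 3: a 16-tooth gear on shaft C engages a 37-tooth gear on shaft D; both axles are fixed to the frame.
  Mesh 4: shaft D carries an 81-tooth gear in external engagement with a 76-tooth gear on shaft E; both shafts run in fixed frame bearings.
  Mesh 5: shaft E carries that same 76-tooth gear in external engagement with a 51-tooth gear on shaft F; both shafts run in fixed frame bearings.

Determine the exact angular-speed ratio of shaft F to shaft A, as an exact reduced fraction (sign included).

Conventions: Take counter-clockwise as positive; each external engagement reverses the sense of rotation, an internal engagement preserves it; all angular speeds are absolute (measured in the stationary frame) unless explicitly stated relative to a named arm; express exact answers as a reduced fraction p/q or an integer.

-252/629

class = fixed-axis compound train [5 meshes; 5 ratios multiply, 5 sense flips]
mesh 1 [35T→96T]: running ratio 35/96, sense −
mesh 2 [96T→60T]: running ratio 7/12, sense +
mesh 3 [16T→37T]: running ratio 28/111, sense −
mesh 4 [81T→76T]: running ratio 189/703, sense +
mesh 5 [76T→51T]: running ratio 252/629, sense −
ω_out/ω_in = -252/629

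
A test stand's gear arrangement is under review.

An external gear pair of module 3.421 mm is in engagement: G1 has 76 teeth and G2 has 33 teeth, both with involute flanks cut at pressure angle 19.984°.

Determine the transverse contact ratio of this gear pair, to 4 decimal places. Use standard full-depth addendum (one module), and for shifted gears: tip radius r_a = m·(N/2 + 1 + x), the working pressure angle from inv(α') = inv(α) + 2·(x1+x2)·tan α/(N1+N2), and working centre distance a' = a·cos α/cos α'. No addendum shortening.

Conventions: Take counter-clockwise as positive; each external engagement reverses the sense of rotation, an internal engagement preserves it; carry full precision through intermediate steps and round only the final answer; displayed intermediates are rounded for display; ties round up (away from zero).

1.7475

class = single-mesh tooth geometry [involute pair 76T × 33T, m = 3.421]
base radii: r_b1 = 122.170573, r_b2 = 53.047749
tip radii: r_a1 = 133.419000, r_a2 = 59.867500
no profile shift: α' = α, a' = a
action lengths: √(r_a1²−r_b1²) = 53.618847, √(r_a2²−r_b2²) = 27.749845
base pitch p_b = π·m·cos α = 10.100268
CR = (53.618847 + 27.749845 − 186.444500·sin 19.98400°)/10.100268 = 1.747463
contact ratio ≈ 1.7475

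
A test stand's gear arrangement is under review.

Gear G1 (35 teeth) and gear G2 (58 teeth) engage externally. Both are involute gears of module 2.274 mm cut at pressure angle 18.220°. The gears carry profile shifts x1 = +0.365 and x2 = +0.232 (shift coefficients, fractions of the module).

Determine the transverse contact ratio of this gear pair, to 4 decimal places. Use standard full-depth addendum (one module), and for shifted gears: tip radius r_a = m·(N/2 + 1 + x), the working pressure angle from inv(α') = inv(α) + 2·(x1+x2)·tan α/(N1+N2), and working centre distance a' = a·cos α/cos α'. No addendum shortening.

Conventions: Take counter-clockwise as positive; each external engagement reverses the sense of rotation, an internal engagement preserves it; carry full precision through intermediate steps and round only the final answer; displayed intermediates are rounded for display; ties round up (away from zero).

1.7151

single-mesh involute tooth geometry (35T engaging 58T at module 2.274)
base radii: r_b1 = 37.799797, r_b2 = 62.639663
tip radii: r_a1 = 42.899010, r_a2 = 68.747568
inv(α') = inv(18.220°) + 2·(+0.365+0.232)·tan α/(35+58) = 0.01539724  ⇒  α' = 20.21074°
a' = a·cos α / cos α' = 105.7410·cos 18.220°/cos 20.21074° = 107.029448
action lengths: √(r_a1²−r_b1²) = 20.285473, √(r_a2²−r_b2²) = 28.328443
base pitch p_b = π·m·cos α = 6.785804
CR = (20.285473 + 28.328443 − 107.029448·sin 20.21074°)/6.785804 = 1.715053
contact ratio ≈ 1.7151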